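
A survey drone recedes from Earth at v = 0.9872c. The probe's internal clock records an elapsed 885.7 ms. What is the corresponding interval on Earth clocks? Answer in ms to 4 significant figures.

γ = 1/√(1 − 0.9872²) = 6.27010
Time dilation: Δt = γτ₀ = 6.27010 × 885.7 ms = 5553 ms

Δt ≈ 5553 ms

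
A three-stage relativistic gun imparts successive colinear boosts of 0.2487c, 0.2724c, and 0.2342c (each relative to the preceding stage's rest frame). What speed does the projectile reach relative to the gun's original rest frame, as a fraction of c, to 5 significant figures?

Compose boost 2: (0.2724 + 0.2487)/(1 + 0.2724×0.2487) = 0.52110/1.067746 = 0.4880375
Compose boost 3: (0.2342 + 0.4880375)/(1 + 0.2342×0.4880375) = 0.7222375/1.114298 = 0.64815

u ≈ 0.64815c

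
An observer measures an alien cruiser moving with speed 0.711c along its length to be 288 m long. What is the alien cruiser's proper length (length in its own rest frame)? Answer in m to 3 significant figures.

γ = 1/√(1 − 0.711²) = 1.4221
L₀ = γL = 1.4221 × 288 = 410 m

L₀ ≈ 410 m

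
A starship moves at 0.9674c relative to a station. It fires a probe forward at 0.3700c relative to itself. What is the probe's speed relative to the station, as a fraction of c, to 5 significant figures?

Relativistic velocity addition: u = (u' + v)/(1 + u'v/c²)
= (0.3700 + 0.9674)/(1 + 0.3700×0.9674) = 1.3374/1.357938 = 0.98488

u ≈ 0.98488c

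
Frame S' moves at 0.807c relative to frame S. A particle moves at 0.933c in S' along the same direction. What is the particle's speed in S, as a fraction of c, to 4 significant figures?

u ≈ 0.9926c

Relativistic velocity addition: u = (u' + v)/(1 + u'v/c²)
= (0.933 + 0.807)/(1 + 0.933×0.807) = 1.740/1.75293 = 0.9926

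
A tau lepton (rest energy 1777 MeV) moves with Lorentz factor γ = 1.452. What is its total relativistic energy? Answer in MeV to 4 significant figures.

γ = 1.452 (given)
E = γm₀c² = 1.452 × 1777 MeV = 2580 MeV

E ≈ 2580 MeV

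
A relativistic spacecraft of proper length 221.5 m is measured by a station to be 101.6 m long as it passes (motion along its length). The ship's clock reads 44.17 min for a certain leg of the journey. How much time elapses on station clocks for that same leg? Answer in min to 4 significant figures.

Δt ≈ 96.30 min

Length contraction ⇒ γ = L₀/L = 221.5/101.6 = 2.18012
Time dilation: Δt = γτ₀ = 2.18012 × 44.17 min = 96.30 min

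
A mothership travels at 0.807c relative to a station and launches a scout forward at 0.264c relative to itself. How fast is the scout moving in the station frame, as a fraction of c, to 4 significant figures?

Compose boost 2: (0.264 + 0.807)/(1 + 0.264×0.807) = 1.071/1.21305 = 0.8829

u ≈ 0.8829c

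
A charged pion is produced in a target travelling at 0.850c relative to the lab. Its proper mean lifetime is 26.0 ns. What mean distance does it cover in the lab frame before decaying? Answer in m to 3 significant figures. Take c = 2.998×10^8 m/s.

γ = 1/√(1 − 0.850²) = 1.8983
Dilated lifetime: Δt = γτ₀ = 1.8983 × 26.0 ns = 49.356 ns
d = vΔt = 0.850c × 49.356 ns = 2.5483×10^8 m/s × 4.9356×10^-8 s = 12.6 m

d ≈ 12.6 m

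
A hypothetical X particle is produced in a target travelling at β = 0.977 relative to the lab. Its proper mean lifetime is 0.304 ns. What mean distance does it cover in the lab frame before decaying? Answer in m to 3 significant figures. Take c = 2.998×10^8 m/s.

d ≈ 0.418 m

γ = 1/√(1 − 0.977²) = 4.6896
Dilated lifetime: Δt = γτ₀ = 4.6896 × 0.304 ns = 1.4256 ns
d = vΔt = 0.977c × 1.4256 ns = 2.9290×10^8 m/s × 1.4256×10^-9 s = 0.418 m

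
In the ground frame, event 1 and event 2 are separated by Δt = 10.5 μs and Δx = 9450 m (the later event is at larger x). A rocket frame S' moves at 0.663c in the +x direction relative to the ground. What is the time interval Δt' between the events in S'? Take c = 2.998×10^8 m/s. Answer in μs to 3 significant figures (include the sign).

Δt' ≈ -13.9 μs

γ = 1/√(1 − 0.663²) = 1.3358
Δt' = γ(Δt − vΔx/c²) = 1.3358 × (10.5 μs − 0.663×9450 m / (2.998×10^8 m/s))
= 1.3358 × (-10.398 μs) = -13.9 μs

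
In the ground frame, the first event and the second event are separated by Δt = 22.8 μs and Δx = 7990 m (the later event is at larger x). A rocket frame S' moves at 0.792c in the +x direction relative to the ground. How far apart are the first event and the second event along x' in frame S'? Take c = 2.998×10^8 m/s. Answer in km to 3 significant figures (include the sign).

γ = 1/√(1 − 0.792²) = 1.6379
Δx' = γ(Δx − vΔt) = 1.6379 × (7990 m − 0.792×(2.998×10^8 m/s)×22.8×10^-6 s)
= 1.6379 × (2576.3 m) = 4.22 km

Δx' ≈ 4.22 km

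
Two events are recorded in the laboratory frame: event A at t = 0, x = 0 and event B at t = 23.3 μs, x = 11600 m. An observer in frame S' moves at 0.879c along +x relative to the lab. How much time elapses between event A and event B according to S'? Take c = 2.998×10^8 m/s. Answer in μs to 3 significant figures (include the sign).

Δt' ≈ -22.5 μs

γ = 1/√(1 − 0.879²) = 2.0972
Δt' = γ(Δt − vΔx/c²) = 2.0972 × (23.3 μs − 0.879×11600 m / (2.998×10^8 m/s))
= 2.0972 × (-10.711 μs) = -22.5 μs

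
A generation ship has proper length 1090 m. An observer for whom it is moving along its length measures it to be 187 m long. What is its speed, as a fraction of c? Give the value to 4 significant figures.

γ = L₀/L = 1090/187 = 5.82888
β = √(1 − 1/γ²) = 0.9852

β ≈ 0.9852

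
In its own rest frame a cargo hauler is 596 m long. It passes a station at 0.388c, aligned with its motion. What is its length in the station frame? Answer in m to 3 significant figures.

γ = 1/√(1 − 0.388²) = 1.0850
Length contraction: L = L₀/γ = 596/1.0850 = 549 m

L ≈ 549 m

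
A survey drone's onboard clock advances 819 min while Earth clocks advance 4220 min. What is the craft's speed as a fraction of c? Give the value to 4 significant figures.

γ = Δt/τ₀ = 4220/819 = 5.15263
β = √(1 − 1/γ²) = √(1 − 1/5.15263²) = 0.9810

β ≈ 0.9810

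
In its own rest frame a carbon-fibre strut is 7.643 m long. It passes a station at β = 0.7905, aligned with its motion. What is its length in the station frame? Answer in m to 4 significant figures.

L ≈ 4.681 m

γ = 1/√(1 − 0.7905²) = 1.63275
Length contraction: L = L₀/γ = 7.643/1.63275 = 4.681 m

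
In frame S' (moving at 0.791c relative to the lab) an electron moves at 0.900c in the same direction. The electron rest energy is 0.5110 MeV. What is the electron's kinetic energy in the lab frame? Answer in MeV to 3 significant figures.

u_lab = (0.900 + 0.791)/(1 + 0.900×0.791) = 0.987791
γ = 1/√(1 − 0.987791²) = 6.4192
K = (γ − 1)m₀c² = (6.4192 − 1) × 0.5110 = 5.4192 × 0.5110 = 2.77 MeV

K ≈ 2.77 MeV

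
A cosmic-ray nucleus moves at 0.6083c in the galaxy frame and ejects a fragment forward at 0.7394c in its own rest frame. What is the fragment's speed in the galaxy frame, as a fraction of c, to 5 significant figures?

u ≈ 0.92959c

Compose boost 2: (0.7394 + 0.6083)/(1 + 0.7394×0.6083) = 1.3477/1.449777 = 0.92959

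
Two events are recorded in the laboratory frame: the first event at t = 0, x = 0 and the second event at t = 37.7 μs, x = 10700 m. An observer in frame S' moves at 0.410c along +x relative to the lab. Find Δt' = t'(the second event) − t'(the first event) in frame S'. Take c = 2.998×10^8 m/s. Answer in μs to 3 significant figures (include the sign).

Δt' ≈ 25.3 μs

γ = 1/√(1 − 0.410²) = 1.0964
Δt' = γ(Δt − vΔx/c²) = 1.0964 × (37.7 μs − 0.410×10700 m / (2.998×10^8 m/s))
= 1.0964 × (23.067 μs) = 25.3 μs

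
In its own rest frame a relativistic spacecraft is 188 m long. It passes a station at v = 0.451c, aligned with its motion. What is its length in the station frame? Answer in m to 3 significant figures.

L ≈ 168 m

γ = 1/√(1 − 0.451²) = 1.1204
Length contraction: L = L₀/γ = 188/1.1204 = 168 m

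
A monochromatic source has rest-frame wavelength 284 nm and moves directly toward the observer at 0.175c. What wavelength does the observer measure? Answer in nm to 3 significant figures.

λ_obs ≈ 238 nm

Relativistic Doppler: λ_obs = λ_src √((1−β)/(1+β))
= 284 × √(0.82500/1.1750) = 284 × 0.83793 = 238 nm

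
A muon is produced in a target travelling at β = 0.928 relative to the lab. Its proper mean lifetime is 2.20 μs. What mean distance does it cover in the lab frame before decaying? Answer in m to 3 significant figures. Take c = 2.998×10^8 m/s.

γ = 1/√(1 − 0.928²) = 2.6840
Dilated lifetime: Δt = γτ₀ = 2.6840 × 2.20 μs = 5.9048 μs
d = vΔt = 0.928c × 5.9048 μs = 2.7821×10^8 m/s × 5.9048×10^-6 s = 1640 m

d ≈ 1640 m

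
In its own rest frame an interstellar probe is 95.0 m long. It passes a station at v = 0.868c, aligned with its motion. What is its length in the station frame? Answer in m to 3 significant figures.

L ≈ 47.2 m

γ = 1/√(1 − 0.868²) = 2.0138
Length contraction: L = L₀/γ = 95.0/2.0138 = 47.2 m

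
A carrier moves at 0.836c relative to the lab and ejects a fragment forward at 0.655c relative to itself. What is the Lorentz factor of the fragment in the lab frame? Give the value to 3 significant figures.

γ ≈ 3.73

u_lab = (0.655 + 0.836)/(1 + 0.655×0.836) = 1.491/1.54758 = 0.963440
γ = 1/√(1 − 0.963440²) = 3.73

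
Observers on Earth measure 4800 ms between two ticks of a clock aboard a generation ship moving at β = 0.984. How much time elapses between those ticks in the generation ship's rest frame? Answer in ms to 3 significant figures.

τ₀ ≈ 855 ms

γ = 1/√(1 − 0.984²) = 5.6127
Proper time: τ₀ = Δt/γ = 4800/5.6127 = 855 ms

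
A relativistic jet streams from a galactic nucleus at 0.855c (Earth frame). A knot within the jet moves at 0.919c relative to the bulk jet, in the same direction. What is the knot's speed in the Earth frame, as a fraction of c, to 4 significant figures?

Relativistic velocity addition: u = (u' + v)/(1 + u'v/c²)
= (0.919 + 0.855)/(1 + 0.919×0.855) = 1.774/1.78574 = 0.9934

u ≈ 0.9934c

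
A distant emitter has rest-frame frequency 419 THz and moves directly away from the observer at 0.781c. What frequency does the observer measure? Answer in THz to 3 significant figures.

f_obs ≈ 147 THz

Relativistic Doppler: f_obs = f_src √((1−β)/(1+β))
= 419 × √(0.21900/1.7810) = 419 × 0.35066 = 147 THz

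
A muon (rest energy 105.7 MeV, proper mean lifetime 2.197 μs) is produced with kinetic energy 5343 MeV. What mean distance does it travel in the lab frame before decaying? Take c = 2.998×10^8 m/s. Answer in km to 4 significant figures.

d ≈ 33.95 km

γ = 1 + K/(m₀c²) = 1 + 5343/105.7 = 51.5487
β = √(1 − 1/γ²) = 0.999812
Dilated lifetime: γτ₀ = 51.5487 × 2.197 μs = 113.253 μs
d = βc·γτ₀ = 0.999812 × (2.998×10^8 m/s) × 0.000113253 s = 33.95 km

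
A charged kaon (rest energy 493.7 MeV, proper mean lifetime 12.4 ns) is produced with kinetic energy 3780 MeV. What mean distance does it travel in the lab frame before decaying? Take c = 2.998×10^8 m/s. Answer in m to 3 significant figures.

γ = 1 + K/(m₀c²) = 1 + 3780/493.7 = 8.6565
β = √(1 − 1/γ²) = 0.99331
Dilated lifetime: γτ₀ = 8.6565 × 12.4 ns = 107.34 ns
d = βc·γτ₀ = 0.99331 × (2.998×10^8 m/s) × 1.0734×10^-7 s = 32.0 m

d ≈ 32.0 m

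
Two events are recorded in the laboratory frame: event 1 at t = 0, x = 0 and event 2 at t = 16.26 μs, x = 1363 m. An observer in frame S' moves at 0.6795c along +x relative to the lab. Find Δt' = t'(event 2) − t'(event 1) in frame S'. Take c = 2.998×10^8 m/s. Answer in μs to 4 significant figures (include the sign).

Δt' ≈ 17.95 μs

γ = 1/√(1 − 0.6795²) = 1.36300
Δt' = γ(Δt − vΔx/c²) = 1.36300 × (16.26 μs − 0.6795×1363 m / (2.998×10^8 m/s))
= 1.36300 × (13.1707 μs) = 17.95 μs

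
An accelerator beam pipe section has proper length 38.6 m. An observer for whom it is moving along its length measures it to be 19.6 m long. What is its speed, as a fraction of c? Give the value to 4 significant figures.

γ = L₀/L = 38.6/19.6 = 1.96939
β = √(1 − 1/γ²) = 0.8615

β ≈ 0.8615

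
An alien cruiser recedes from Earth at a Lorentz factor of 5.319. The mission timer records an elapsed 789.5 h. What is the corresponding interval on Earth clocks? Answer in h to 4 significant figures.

Δt ≈ 4199 h

γ = 5.319 (given)
Time dilation: Δt = γτ₀ = 5.319 × 789.5 h = 4199 h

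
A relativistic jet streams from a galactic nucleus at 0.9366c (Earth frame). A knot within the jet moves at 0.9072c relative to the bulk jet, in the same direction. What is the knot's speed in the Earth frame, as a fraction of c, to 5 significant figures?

u ≈ 0.99682c

Relativistic velocity addition: u = (u' + v)/(1 + u'v/c²)
= (0.9072 + 0.9366)/(1 + 0.9072×0.9366) = 1.8438/1.849684 = 0.99682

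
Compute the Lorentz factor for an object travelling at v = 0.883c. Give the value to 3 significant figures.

γ ≈ 2.13

γ = 1/√(1 − β²) = 1/√(1 − 0.883²) = 1/√(0.22031) = 2.13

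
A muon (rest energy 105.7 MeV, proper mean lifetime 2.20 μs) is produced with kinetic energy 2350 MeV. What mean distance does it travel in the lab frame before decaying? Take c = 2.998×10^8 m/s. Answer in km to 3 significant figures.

d ≈ 15.3 km

γ = 1 + K/(m₀c²) = 1 + 2350/105.7 = 23.233
β = √(1 − 1/γ²) = 0.99907
Dilated lifetime: γτ₀ = 23.233 × 2.20 μs = 51.112 μs
d = βc·γτ₀ = 0.99907 × (2.998×10^8 m/s) × 5.1112×10^-5 s = 15.3 km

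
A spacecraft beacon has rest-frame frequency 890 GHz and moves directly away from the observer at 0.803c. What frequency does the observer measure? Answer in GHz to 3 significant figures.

Relativistic Doppler: f_obs = f_src √((1−β)/(1+β))
= 890 × √(0.19700/1.8030) = 890 × 0.33055 = 294 GHz

f_obs ≈ 294 GHz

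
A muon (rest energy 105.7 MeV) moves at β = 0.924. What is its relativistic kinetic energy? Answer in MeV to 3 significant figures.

γ = 1/√(1 − 0.924²) = 2.6151
K = (γ − 1)m₀c² = (2.6151 − 1) × 105.7 MeV = 1.6151 × 105.7 MeV = 171 MeV

K ≈ 171 MeV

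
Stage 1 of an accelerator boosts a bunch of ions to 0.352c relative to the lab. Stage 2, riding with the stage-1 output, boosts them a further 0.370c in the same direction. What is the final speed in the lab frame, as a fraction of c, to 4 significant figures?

u ≈ 0.6388c

Compose boost 2: (0.370 + 0.352)/(1 + 0.370×0.352) = 0.7220/1.13024 = 0.6388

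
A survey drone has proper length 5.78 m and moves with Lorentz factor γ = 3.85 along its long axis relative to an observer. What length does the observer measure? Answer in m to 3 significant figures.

γ = 3.85 (given)
Length contraction: L = L₀/γ = 5.78/3.85 = 1.50 m

L ≈ 1.50 m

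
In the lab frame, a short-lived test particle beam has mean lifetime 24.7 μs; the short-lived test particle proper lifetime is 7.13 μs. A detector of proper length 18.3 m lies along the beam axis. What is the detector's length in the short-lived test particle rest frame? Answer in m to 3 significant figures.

L ≈ 5.28 m

Time dilation ⇒ γ = Δt/τ₀ = 24.7/7.13 = 3.4642
Length contraction: L = L₀/γ = 18.3/3.4642 = 5.28 m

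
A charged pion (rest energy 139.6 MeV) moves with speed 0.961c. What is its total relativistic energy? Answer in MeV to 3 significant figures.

E ≈ 505 MeV

γ = 1/√(1 − 0.961²) = 3.6160
E = γm₀c² = 3.6160 × 139.6 MeV = 505 MeV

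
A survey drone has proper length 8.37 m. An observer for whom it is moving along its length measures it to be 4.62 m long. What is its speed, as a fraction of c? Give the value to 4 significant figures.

γ = L₀/L = 8.37/4.62 = 1.81169
β = √(1 − 1/γ²) = 0.8339

β ≈ 0.8339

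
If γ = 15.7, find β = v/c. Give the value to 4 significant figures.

β = √(1 − 1/γ²) = √(1 − 1/15.7²) = √(0.995943) = 0.9980

β ≈ 0.9980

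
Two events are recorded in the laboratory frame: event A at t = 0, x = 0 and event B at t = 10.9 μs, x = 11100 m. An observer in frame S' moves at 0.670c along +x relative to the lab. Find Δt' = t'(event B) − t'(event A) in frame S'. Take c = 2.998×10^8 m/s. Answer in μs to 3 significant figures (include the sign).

Δt' ≈ -18.7 μs

γ = 1/√(1 − 0.670²) = 1.3471
Δt' = γ(Δt − vΔx/c²) = 1.3471 × (10.9 μs − 0.670×11100 m / (2.998×10^8 m/s))
= 1.3471 × (-13.907 μs) = -18.7 μs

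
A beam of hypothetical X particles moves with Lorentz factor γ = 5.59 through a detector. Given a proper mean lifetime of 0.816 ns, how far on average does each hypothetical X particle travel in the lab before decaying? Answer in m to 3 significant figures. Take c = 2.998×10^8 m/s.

β = √(1 − 1/γ²) = √(1 − 1/5.59²) = 0.98387
Dilated lifetime: Δt = γτ₀ = 5.59 × 0.816 ns = 4.5614 ns
d = vΔt = 0.98387c × 4.5614 ns = 2.9496×10^8 m/s × 4.5614×10^-9 s = 1.35 m

d ≈ 1.35 m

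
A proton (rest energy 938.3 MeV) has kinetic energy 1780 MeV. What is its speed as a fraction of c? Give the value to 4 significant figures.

γ = 1 + K/(m₀c²) = 1 + 1780/938.3 = 2.89705
β = √(1 − 1/γ²) = 0.9385

β ≈ 0.9385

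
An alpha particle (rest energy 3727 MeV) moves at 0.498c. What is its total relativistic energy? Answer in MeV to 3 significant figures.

E ≈ 4300 MeV

γ = 1/√(1 − 0.498²) = 1.1532
E = γm₀c² = 1.1532 × 3727 MeV = 4300 MeV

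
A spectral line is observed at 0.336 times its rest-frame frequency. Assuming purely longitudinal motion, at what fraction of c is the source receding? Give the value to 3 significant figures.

f_obs/f_src = √((1−β)/(1+β)) = 0.336  ⇒  (1−β)/(1+β) = 0.11290
β = |1 − D²|/(1 + D²) = |1 − 0.11290|/(1 + 0.11290) = 0.797

β ≈ 0.797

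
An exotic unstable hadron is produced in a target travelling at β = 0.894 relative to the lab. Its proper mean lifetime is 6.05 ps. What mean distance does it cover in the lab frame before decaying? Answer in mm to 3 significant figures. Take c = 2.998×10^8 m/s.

γ = 1/√(1 − 0.894²) = 2.2318
Dilated lifetime: Δt = γτ₀ = 2.2318 × 6.05 ps = 13.502 ps
d = vΔt = 0.894c × 13.502 ps = 2.6802×10^8 m/s × 1.3502×10^-11 s = 3.62 mm

d ≈ 3.62 mm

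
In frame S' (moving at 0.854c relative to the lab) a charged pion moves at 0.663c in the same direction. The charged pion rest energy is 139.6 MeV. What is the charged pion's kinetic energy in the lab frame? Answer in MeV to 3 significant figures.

u_lab = (0.663 + 0.854)/(1 + 0.663×0.854) = 0.968585
γ = 1/√(1 − 0.968585²) = 4.0212
K = (γ − 1)m₀c² = (4.0212 − 1) × 139.6 = 3.0212 × 139.6 = 422 MeV

K ≈ 422 MeV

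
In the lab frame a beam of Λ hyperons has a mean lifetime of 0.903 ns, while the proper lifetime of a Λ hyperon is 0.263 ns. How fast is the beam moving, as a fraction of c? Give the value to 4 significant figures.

γ = Δt/τ₀ = 0.903/0.263 = 3.43346
β = √(1 − 1/γ²) = √(1 − 1/3.43346²) = 0.9566

β ≈ 0.9566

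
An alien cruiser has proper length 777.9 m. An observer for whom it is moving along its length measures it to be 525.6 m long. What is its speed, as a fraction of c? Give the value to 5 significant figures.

γ = L₀/L = 777.9/525.6 = 1.480023
β = √(1 − 1/γ²) = 0.73721

β ≈ 0.73721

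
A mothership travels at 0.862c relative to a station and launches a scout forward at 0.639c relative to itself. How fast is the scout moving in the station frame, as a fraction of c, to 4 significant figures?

Compose boost 2: (0.639 + 0.862)/(1 + 0.639×0.862) = 1.501/1.55082 = 0.9679

u ≈ 0.9679c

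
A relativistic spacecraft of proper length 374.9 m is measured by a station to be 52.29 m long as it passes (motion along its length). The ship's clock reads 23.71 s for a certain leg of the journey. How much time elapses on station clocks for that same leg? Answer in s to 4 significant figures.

Δt ≈ 170.0 s

Length contraction ⇒ γ = L₀/L = 374.9/52.29 = 7.16963
Time dilation: Δt = γτ₀ = 7.16963 × 23.71 s = 170.0 s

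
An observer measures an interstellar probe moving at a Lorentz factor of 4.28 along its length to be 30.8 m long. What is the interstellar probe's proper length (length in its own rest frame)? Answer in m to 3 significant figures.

L₀ ≈ 132 m

γ = 4.28 (given)
L₀ = γL = 4.28 × 30.8 = 132 m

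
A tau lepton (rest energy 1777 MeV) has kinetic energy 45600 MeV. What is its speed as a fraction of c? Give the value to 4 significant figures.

γ = 1 + K/(m₀c²) = 1 + 45600/1777 = 26.6612
β = √(1 − 1/γ²) = 0.9993

β ≈ 0.9993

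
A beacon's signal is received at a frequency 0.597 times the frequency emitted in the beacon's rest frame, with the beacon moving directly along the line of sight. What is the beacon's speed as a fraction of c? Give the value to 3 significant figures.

β ≈ 0.474

f_obs/f_src = √((1−β)/(1+β)) = 0.597  ⇒  (1−β)/(1+β) = 0.35641
β = |1 − D²|/(1 + D²) = |1 − 0.35641|/(1 + 0.35641) = 0.474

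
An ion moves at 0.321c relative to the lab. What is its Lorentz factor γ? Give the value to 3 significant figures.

γ = 1/√(1 − β²) = 1/√(1 − 0.321²) = 1/√(0.89696) = 1.06

γ ≈ 1.06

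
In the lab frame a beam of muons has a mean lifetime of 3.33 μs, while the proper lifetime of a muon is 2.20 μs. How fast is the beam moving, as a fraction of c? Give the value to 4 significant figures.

γ = Δt/τ₀ = 3.33/2.20 = 1.51364
β = √(1 − 1/γ²) = √(1 − 1/1.51364²) = 0.7507

β ≈ 0.7507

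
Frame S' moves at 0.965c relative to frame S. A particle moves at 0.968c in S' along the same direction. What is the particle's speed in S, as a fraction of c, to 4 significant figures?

Relativistic velocity addition: u = (u' + v)/(1 + u'v/c²)
= (0.968 + 0.965)/(1 + 0.968×0.965) = 1.933/1.93412 = 0.9994

u ≈ 0.9994c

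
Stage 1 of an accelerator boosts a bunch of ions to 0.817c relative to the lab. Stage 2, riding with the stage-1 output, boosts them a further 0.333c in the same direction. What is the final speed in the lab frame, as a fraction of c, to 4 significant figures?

Compose boost 2: (0.333 + 0.817)/(1 + 0.333×0.817) = 1.150/1.27206 = 0.9040

u ≈ 0.9040c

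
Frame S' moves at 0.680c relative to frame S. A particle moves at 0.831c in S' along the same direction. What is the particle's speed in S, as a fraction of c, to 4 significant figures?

Relativistic velocity addition: u = (u' + v)/(1 + u'v/c²)
= (0.831 + 0.680)/(1 + 0.831×0.680) = 1.511/1.56508 = 0.9654

u ≈ 0.9654c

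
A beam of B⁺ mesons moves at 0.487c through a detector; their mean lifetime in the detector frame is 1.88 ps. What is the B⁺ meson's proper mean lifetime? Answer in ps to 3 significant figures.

τ₀ ≈ 1.64 ps

γ = 1/√(1 − 0.487²) = 1.1449
Proper time: τ₀ = Δt/γ = 1.88/1.1449 = 1.64 ps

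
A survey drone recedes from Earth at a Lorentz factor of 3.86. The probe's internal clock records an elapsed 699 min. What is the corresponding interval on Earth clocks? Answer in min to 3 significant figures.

γ = 3.86 (given)
Time dilation: Δt = γτ₀ = 3.86 × 699 min = 2700 min

Δt ≈ 2700 min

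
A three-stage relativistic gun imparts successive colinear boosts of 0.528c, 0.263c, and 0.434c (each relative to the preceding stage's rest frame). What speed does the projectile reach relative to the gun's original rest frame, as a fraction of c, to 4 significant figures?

u ≈ 0.8672c

Compose boost 2: (0.263 + 0.528)/(1 + 0.263×0.528) = 0.7910/1.13886 = 0.694552
Compose boost 3: (0.434 + 0.694552)/(1 + 0.434×0.694552) = 1.12855/1.30144 = 0.8672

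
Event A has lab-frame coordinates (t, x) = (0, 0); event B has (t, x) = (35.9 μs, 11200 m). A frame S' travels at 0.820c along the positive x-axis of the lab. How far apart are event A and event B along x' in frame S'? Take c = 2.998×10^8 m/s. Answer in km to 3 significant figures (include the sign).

Δx' ≈ 4.15 km

γ = 1/√(1 − 0.820²) = 1.7471
Δx' = γ(Δx − vΔt) = 1.7471 × (11200 m − 0.820×(2.998×10^8 m/s)×35.9×10^-6 s)
= 1.7471 × (2374.5 m) = 4.15 km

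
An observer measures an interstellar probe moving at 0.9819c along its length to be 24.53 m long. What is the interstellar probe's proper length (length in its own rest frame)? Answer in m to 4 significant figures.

γ = 1/√(1 − 0.9819²) = 5.27983
L₀ = γL = 5.27983 × 24.53 = 129.5 m

L₀ ≈ 129.5 m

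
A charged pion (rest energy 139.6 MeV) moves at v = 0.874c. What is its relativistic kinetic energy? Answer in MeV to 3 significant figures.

γ = 1/√(1 − 0.874²) = 2.0579
K = (γ − 1)m₀c² = (2.0579 − 1) × 139.6 MeV = 1.0579 × 139.6 MeV = 148 MeV

K ≈ 148 MeV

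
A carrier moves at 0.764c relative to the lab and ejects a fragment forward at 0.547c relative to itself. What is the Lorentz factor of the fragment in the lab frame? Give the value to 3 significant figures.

u_lab = (0.547 + 0.764)/(1 + 0.547×0.764) = 1.311/1.41791 = 0.924602
γ = 1/√(1 − 0.924602²) = 2.63

γ ≈ 2.63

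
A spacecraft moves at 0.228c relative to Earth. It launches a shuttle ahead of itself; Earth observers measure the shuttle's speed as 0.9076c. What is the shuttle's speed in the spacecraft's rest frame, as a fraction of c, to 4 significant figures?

u' ≈ 0.8569c

Inverse velocity addition: u' = (u − v)/(1 − uv/c²)
= (0.9076 − 0.228)/(1 − 0.9076×0.228) = 0.6796/0.793067 = 0.8569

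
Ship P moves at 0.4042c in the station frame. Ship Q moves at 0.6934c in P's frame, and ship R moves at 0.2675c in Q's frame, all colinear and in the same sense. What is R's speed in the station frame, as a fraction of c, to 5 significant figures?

Compose boost 2: (0.6934 + 0.4042)/(1 + 0.6934×0.4042) = 1.0976/1.280272 = 0.8573176
Compose boost 3: (0.2675 + 0.8573176)/(1 + 0.2675×0.8573176) = 1.124818/1.229332 = 0.91498

u ≈ 0.91498c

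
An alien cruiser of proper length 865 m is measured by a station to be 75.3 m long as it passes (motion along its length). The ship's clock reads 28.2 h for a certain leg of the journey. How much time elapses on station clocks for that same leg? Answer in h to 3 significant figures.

Length contraction ⇒ γ = L₀/L = 865/75.3 = 11.487
Time dilation: Δt = γτ₀ = 11.487 × 28.2 h = 324 h

Δt ≈ 324 h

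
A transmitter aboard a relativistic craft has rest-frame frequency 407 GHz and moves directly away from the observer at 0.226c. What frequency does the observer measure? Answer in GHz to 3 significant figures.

f_obs ≈ 323 GHz

Relativistic Doppler: f_obs = f_src √((1−β)/(1+β))
= 407 × √(0.77400/1.2260) = 407 × 0.79456 = 323 GHz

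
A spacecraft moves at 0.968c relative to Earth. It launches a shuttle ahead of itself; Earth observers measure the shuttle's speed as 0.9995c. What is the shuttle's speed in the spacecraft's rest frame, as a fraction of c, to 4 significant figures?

Inverse velocity addition: u' = (u − v)/(1 − uv/c²)
= (0.9995 − 0.968)/(1 − 0.9995×0.968) = 0.03150/0.0324840 = 0.9697

u' ≈ 0.9697c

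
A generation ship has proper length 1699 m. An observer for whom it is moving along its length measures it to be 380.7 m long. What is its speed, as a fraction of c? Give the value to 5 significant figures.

γ = L₀/L = 1699/380.7 = 4.462832
β = √(1 − 1/γ²) = 0.97457

β ≈ 0.97457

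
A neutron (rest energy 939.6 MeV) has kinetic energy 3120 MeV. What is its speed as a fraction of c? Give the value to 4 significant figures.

γ = 1 + K/(m₀c²) = 1 + 3120/939.6 = 4.32056
β = √(1 − 1/γ²) = 0.9728

β ≈ 0.9728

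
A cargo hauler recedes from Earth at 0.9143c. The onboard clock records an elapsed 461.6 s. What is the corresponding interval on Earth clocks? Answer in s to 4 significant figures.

γ = 1/√(1 − 0.9143²) = 2.46891
Time dilation: Δt = γτ₀ = 2.46891 × 461.6 s = 1140 s

Δt ≈ 1140 s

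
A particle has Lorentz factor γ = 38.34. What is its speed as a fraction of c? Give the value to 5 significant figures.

β ≈ 0.99966

β = √(1 − 1/γ²) = √(1 − 1/38.34²) = √(0.9993197) = 0.99966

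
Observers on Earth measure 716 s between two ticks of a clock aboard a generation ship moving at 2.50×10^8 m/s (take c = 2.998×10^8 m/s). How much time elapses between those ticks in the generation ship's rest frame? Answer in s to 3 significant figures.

β = v/c = 2.50×10^8 / 2.998×10^8 = 0.83389
γ = 1/√(1 − 0.83389²) = 1.8118
Proper time: τ₀ = Δt/γ = 716/1.8118 = 395 s

τ₀ ≈ 395 s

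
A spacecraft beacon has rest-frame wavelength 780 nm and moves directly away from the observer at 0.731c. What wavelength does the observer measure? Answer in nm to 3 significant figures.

λ_obs ≈ 1980 nm

Relativistic Doppler: λ_obs = λ_src √((1+β)/(1−β))
= 780 × √(1.7310/0.26900) = 780 × 2.5367 = 1980 nm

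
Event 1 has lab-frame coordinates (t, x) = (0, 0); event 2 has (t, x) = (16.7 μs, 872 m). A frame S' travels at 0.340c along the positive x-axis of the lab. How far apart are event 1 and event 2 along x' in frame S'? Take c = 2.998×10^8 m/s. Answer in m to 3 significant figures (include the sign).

Δx' ≈ -883 m

γ = 1/√(1 − 0.340²) = 1.0633
Δx' = γ(Δx − vΔt) = 1.0633 × (872 m − 0.340×(2.998×10^8 m/s)×16.7×10^-6 s)
= 1.0633 × (-830.26 m) = -883 m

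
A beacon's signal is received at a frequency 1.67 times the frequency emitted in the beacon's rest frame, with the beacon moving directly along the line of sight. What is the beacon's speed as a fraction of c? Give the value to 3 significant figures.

β ≈ 0.472

f_obs/f_src = √((1+β)/(1−β)) = 1.67  ⇒  (1+β)/(1−β) = 2.7889
β = |1 − D²|/(1 + D²) = |1 − 2.7889|/(1 + 2.7889) = 0.472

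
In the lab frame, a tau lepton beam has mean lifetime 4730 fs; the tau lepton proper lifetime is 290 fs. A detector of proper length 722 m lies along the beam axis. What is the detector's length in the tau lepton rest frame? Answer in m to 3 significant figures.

Time dilation ⇒ γ = Δt/τ₀ = 4730/290 = 16.310
Length contraction: L = L₀/γ = 722/16.310 = 44.3 m

L ≈ 44.3 m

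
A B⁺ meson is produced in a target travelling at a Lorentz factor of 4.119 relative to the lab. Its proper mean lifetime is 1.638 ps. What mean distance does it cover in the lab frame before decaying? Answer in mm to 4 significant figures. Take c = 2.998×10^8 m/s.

d ≈ 1.962 mm

β = √(1 − 1/γ²) = √(1 − 1/4.119²) = 0.970082
Dilated lifetime: Δt = γτ₀ = 4.119 × 1.638 ps = 6.74692 ps
d = vΔt = 0.970082c × 6.74692 ps = 2.90831×10^8 m/s × 6.74692×10^-12 s = 1.962 mm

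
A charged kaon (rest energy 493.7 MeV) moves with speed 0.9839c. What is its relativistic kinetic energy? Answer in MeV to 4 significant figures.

γ = 1/√(1 − 0.9839²) = 5.59535
K = (γ − 1)m₀c² = (5.59535 − 1) × 493.7 MeV = 4.59535 × 493.7 MeV = 2269 MeV

K ≈ 2269 MeV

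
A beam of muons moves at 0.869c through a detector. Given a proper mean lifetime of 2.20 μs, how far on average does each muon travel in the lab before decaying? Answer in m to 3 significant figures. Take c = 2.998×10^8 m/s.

d ≈ 1160 m

γ = 1/√(1 − 0.869²) = 2.0210
Dilated lifetime: Δt = γτ₀ = 2.0210 × 2.20 μs = 4.4461 μs
d = vΔt = 0.869c × 4.4461 μs = 2.6053×10^8 m/s × 4.4461×10^-6 s = 1160 m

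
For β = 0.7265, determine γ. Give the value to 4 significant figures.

γ = 1/√(1 − β²) = 1/√(1 − 0.7265²) = 1/√(0.472198) = 1.455

γ ≈ 1.455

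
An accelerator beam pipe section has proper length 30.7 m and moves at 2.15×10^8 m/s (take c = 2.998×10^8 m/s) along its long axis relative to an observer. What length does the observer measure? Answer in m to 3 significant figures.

β = v/c = 2.15×10^8 / 2.998×10^8 = 0.71714
γ = 1/√(1 − 0.71714²) = 1.4349
Length contraction: L = L₀/γ = 30.7/1.4349 = 21.4 m

L ≈ 21.4 m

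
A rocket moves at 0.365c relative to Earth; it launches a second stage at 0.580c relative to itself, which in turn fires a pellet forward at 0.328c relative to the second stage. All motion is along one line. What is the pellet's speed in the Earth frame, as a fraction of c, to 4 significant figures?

u ≈ 0.8822c

Compose boost 2: (0.580 + 0.365)/(1 + 0.580×0.365) = 0.9450/1.21170 = 0.779896
Compose boost 3: (0.328 + 0.779896)/(1 + 0.328×0.779896) = 1.10790/1.25581 = 0.8822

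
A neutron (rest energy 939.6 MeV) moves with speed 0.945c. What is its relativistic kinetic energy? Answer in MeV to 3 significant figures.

K ≈ 1930 MeV

γ = 1/√(1 − 0.945²) = 3.0574
K = (γ − 1)m₀c² = (3.0574 − 1) × 939.6 MeV = 2.0574 × 939.6 MeV = 1930 MeV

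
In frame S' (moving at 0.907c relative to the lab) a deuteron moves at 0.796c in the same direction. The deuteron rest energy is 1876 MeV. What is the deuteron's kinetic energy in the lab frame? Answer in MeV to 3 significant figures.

K ≈ 10800 MeV

u_lab = (0.796 + 0.907)/(1 + 0.796×0.907) = 0.988982
γ = 1/√(1 − 0.988982²) = 6.7552
K = (γ − 1)m₀c² = (6.7552 − 1) × 1876 = 5.7552 × 1876 = 10800 MeV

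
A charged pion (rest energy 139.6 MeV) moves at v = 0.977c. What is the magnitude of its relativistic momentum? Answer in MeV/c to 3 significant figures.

γ = 1/√(1 − 0.977²) = 4.6896
p = γβm₀c = 4.6896 × 0.977 × 139.6 MeV/c = 640 MeV/c

p ≈ 640 MeV/c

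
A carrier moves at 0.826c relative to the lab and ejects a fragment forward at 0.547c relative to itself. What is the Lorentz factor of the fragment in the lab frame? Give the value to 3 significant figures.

u_lab = (0.547 + 0.826)/(1 + 0.547×0.826) = 1.373/1.45182 = 0.945708
γ = 1/√(1 − 0.945708²) = 3.08

γ ≈ 3.08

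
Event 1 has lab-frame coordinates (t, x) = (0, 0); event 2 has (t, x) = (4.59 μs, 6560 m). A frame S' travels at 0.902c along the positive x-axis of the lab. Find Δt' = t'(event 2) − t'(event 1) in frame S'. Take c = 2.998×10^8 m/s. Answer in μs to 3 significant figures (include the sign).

γ = 1/√(1 − 0.902²) = 2.3162
Δt' = γ(Δt − vΔx/c²) = 2.3162 × (4.59 μs − 0.902×6560 m / (2.998×10^8 m/s))
= 2.3162 × (-15.147 μs) = -35.1 μs

Δt' ≈ -35.1 μs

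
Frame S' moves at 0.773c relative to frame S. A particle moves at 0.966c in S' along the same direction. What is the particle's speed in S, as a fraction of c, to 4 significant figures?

Relativistic velocity addition: u = (u' + v)/(1 + u'v/c²)
= (0.966 + 0.773)/(1 + 0.966×0.773) = 1.739/1.74672 = 0.9956

u ≈ 0.9956c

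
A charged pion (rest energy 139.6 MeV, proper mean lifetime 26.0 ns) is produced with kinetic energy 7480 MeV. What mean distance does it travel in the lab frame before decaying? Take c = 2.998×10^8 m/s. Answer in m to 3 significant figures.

γ = 1 + K/(m₀c²) = 1 + 7480/139.6 = 54.582
β = √(1 − 1/γ²) = 0.99983
Dilated lifetime: γτ₀ = 54.582 × 26.0 ns = 1419.1 ns
d = βc·γτ₀ = 0.99983 × (2.998×10^8 m/s) × 1.4191×10^-6 s = 425 m

d ≈ 425 m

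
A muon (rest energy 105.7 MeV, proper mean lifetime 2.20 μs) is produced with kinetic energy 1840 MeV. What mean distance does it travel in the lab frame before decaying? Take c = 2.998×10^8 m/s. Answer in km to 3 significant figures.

γ = 1 + K/(m₀c²) = 1 + 1840/105.7 = 18.408
β = √(1 − 1/γ²) = 0.99852
Dilated lifetime: γτ₀ = 18.408 × 2.20 μs = 40.497 μs
d = βc·γτ₀ = 0.99852 × (2.998×10^8 m/s) × 4.0497×10^-5 s = 12.1 km

d ≈ 12.1 km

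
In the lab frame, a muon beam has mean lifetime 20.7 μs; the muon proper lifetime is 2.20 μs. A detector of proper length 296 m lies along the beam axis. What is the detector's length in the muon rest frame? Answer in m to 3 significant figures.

Time dilation ⇒ γ = Δt/τ₀ = 20.7/2.20 = 9.4091
Length contraction: L = L₀/γ = 296/9.4091 = 31.5 m

L ≈ 31.5 m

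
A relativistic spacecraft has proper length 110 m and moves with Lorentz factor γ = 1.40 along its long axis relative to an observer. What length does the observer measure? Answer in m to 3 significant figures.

γ = 1.40 (given)
Length contraction: L = L₀/γ = 110/1.40 = 78.6 m

L ≈ 78.6 m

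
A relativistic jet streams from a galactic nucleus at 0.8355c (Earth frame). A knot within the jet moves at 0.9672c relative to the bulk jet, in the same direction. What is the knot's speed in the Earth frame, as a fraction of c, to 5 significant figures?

Relativistic velocity addition: u = (u' + v)/(1 + u'v/c²)
= (0.9672 + 0.8355)/(1 + 0.9672×0.8355) = 1.8027/1.808096 = 0.99702

u ≈ 0.99702c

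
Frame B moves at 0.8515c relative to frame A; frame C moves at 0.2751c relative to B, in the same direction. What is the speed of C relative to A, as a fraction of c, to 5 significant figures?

Compose boost 2: (0.2751 + 0.8515)/(1 + 0.2751×0.8515) = 1.1266/1.234248 = 0.91278

u ≈ 0.91278c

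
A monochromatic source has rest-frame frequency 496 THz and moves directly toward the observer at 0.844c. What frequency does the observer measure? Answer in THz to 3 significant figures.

Relativistic Doppler: f_obs = f_src √((1+β)/(1−β))
= 496 × √(1.8440/0.15600) = 496 × 3.4381 = 1710 THz

f_obs ≈ 1710 THz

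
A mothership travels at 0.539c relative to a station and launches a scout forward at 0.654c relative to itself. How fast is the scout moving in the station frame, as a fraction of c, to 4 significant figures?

u ≈ 0.8821c

Compose boost 2: (0.654 + 0.539)/(1 + 0.654×0.539) = 1.193/1.35251 = 0.8821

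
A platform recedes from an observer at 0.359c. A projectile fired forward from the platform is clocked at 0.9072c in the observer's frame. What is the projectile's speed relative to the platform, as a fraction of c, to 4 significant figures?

Inverse velocity addition: u' = (u − v)/(1 − uv/c²)
= (0.9072 − 0.359)/(1 − 0.9072×0.359) = 0.5482/0.674315 = 0.8130

u' ≈ 0.8130c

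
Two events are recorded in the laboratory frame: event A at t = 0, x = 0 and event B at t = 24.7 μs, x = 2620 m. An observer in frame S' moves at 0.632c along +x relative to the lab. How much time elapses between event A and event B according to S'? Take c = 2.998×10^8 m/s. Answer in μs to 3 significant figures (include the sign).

γ = 1/√(1 − 0.632²) = 1.2904
Δt' = γ(Δt − vΔx/c²) = 1.2904 × (24.7 μs − 0.632×2620 m / (2.998×10^8 m/s))
= 1.2904 × (19.177 μs) = 24.7 μs

Δt' ≈ 24.7 μs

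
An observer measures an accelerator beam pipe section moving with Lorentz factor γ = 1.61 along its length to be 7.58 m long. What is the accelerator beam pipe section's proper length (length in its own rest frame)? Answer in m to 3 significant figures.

γ = 1.61 (given)
L₀ = γL = 1.61 × 7.58 = 12.2 m

L₀ ≈ 12.2 m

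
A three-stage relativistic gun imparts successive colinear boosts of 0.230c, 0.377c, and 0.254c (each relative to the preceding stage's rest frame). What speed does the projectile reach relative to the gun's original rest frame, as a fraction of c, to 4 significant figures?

Compose boost 2: (0.377 + 0.230)/(1 + 0.377×0.230) = 0.6070/1.08671 = 0.558567
Compose boost 3: (0.254 + 0.558567)/(1 + 0.254×0.558567) = 0.812567/1.14188 = 0.7116

u ≈ 0.7116c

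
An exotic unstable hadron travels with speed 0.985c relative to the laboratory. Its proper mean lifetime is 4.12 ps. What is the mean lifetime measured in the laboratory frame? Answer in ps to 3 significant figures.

Δt ≈ 23.9 ps

γ = 1/√(1 − 0.985²) = 5.7953
Time dilation: Δt = γτ₀ = 5.7953 × 4.12 ps = 23.9 ps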